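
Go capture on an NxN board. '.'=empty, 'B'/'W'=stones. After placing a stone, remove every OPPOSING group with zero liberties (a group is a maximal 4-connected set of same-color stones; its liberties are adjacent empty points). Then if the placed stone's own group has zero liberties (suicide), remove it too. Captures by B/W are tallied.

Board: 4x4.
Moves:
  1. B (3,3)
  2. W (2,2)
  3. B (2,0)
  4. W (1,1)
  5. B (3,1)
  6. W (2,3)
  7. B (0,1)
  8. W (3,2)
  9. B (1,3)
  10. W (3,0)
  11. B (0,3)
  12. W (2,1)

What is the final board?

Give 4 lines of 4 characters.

Answer: .B.B
.W.B
BWWW
.BW.

Derivation:
Move 1: B@(3,3) -> caps B=0 W=0
Move 2: W@(2,2) -> caps B=0 W=0
Move 3: B@(2,0) -> caps B=0 W=0
Move 4: W@(1,1) -> caps B=0 W=0
Move 5: B@(3,1) -> caps B=0 W=0
Move 6: W@(2,3) -> caps B=0 W=0
Move 7: B@(0,1) -> caps B=0 W=0
Move 8: W@(3,2) -> caps B=0 W=1
Move 9: B@(1,3) -> caps B=0 W=1
Move 10: W@(3,0) -> caps B=0 W=1
Move 11: B@(0,3) -> caps B=0 W=1
Move 12: W@(2,1) -> caps B=0 W=1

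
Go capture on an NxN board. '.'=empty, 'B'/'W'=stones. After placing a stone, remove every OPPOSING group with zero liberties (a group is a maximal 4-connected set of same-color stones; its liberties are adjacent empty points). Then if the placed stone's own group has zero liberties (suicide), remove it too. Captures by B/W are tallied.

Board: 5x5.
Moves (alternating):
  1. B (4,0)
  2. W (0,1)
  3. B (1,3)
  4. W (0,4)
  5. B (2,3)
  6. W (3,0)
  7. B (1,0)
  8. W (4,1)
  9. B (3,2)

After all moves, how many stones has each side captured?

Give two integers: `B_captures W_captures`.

Move 1: B@(4,0) -> caps B=0 W=0
Move 2: W@(0,1) -> caps B=0 W=0
Move 3: B@(1,3) -> caps B=0 W=0
Move 4: W@(0,4) -> caps B=0 W=0
Move 5: B@(2,3) -> caps B=0 W=0
Move 6: W@(3,0) -> caps B=0 W=0
Move 7: B@(1,0) -> caps B=0 W=0
Move 8: W@(4,1) -> caps B=0 W=1
Move 9: B@(3,2) -> caps B=0 W=1

Answer: 0 1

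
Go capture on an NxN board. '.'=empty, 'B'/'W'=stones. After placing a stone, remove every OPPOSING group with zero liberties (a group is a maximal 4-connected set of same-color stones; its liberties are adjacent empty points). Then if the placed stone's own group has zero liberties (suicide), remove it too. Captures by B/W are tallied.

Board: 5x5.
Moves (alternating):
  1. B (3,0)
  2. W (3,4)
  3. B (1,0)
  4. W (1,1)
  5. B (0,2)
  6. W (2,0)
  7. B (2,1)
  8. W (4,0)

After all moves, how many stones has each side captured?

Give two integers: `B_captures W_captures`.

Answer: 1 0

Derivation:
Move 1: B@(3,0) -> caps B=0 W=0
Move 2: W@(3,4) -> caps B=0 W=0
Move 3: B@(1,0) -> caps B=0 W=0
Move 4: W@(1,1) -> caps B=0 W=0
Move 5: B@(0,2) -> caps B=0 W=0
Move 6: W@(2,0) -> caps B=0 W=0
Move 7: B@(2,1) -> caps B=1 W=0
Move 8: W@(4,0) -> caps B=1 W=0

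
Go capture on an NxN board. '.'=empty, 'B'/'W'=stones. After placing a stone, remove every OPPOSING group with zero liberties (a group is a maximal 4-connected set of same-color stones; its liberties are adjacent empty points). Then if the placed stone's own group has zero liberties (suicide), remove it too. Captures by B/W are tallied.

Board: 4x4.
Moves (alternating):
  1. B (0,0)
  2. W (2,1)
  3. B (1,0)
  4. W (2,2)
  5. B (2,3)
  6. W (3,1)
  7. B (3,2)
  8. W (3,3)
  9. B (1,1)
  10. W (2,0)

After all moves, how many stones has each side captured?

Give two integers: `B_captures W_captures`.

Move 1: B@(0,0) -> caps B=0 W=0
Move 2: W@(2,1) -> caps B=0 W=0
Move 3: B@(1,0) -> caps B=0 W=0
Move 4: W@(2,2) -> caps B=0 W=0
Move 5: B@(2,3) -> caps B=0 W=0
Move 6: W@(3,1) -> caps B=0 W=0
Move 7: B@(3,2) -> caps B=0 W=0
Move 8: W@(3,3) -> caps B=0 W=1
Move 9: B@(1,1) -> caps B=0 W=1
Move 10: W@(2,0) -> caps B=0 W=1

Answer: 0 1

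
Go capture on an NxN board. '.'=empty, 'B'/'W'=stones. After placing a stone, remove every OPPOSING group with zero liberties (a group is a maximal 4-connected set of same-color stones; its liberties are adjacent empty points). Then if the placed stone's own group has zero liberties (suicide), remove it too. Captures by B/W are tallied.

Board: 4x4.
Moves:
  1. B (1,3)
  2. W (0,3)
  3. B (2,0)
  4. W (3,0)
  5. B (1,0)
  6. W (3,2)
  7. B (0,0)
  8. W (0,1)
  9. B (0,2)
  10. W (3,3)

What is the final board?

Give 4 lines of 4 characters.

Answer: BWB.
B..B
B...
W.WW

Derivation:
Move 1: B@(1,3) -> caps B=0 W=0
Move 2: W@(0,3) -> caps B=0 W=0
Move 3: B@(2,0) -> caps B=0 W=0
Move 4: W@(3,0) -> caps B=0 W=0
Move 5: B@(1,0) -> caps B=0 W=0
Move 6: W@(3,2) -> caps B=0 W=0
Move 7: B@(0,0) -> caps B=0 W=0
Move 8: W@(0,1) -> caps B=0 W=0
Move 9: B@(0,2) -> caps B=1 W=0
Move 10: W@(3,3) -> caps B=1 W=0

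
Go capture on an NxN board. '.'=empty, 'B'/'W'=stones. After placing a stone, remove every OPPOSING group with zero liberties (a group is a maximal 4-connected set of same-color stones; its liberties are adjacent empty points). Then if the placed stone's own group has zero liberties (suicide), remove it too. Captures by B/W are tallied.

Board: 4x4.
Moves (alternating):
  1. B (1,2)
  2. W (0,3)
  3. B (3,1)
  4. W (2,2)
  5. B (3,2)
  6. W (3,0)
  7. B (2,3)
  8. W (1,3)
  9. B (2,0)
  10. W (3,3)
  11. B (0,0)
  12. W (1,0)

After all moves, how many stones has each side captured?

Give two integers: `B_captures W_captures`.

Answer: 1 1

Derivation:
Move 1: B@(1,2) -> caps B=0 W=0
Move 2: W@(0,3) -> caps B=0 W=0
Move 3: B@(3,1) -> caps B=0 W=0
Move 4: W@(2,2) -> caps B=0 W=0
Move 5: B@(3,2) -> caps B=0 W=0
Move 6: W@(3,0) -> caps B=0 W=0
Move 7: B@(2,3) -> caps B=0 W=0
Move 8: W@(1,3) -> caps B=0 W=0
Move 9: B@(2,0) -> caps B=1 W=0
Move 10: W@(3,3) -> caps B=1 W=1
Move 11: B@(0,0) -> caps B=1 W=1
Move 12: W@(1,0) -> caps B=1 W=1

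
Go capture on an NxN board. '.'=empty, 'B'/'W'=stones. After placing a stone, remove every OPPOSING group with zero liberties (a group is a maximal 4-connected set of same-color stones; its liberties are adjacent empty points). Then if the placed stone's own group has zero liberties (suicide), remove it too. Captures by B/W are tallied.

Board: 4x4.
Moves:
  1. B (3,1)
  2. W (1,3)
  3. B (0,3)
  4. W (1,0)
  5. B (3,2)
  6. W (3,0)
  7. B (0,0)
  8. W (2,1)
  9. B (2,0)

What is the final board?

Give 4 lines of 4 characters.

Move 1: B@(3,1) -> caps B=0 W=0
Move 2: W@(1,3) -> caps B=0 W=0
Move 3: B@(0,3) -> caps B=0 W=0
Move 4: W@(1,0) -> caps B=0 W=0
Move 5: B@(3,2) -> caps B=0 W=0
Move 6: W@(3,0) -> caps B=0 W=0
Move 7: B@(0,0) -> caps B=0 W=0
Move 8: W@(2,1) -> caps B=0 W=0
Move 9: B@(2,0) -> caps B=1 W=0

Answer: B..B
W..W
BW..
.BB.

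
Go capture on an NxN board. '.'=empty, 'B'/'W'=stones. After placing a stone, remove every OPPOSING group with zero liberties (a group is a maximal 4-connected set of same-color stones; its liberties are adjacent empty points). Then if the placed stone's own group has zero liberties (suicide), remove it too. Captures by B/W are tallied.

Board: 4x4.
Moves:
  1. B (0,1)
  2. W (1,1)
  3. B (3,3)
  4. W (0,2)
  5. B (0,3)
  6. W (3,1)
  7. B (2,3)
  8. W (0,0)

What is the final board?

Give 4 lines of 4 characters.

Move 1: B@(0,1) -> caps B=0 W=0
Move 2: W@(1,1) -> caps B=0 W=0
Move 3: B@(3,3) -> caps B=0 W=0
Move 4: W@(0,2) -> caps B=0 W=0
Move 5: B@(0,3) -> caps B=0 W=0
Move 6: W@(3,1) -> caps B=0 W=0
Move 7: B@(2,3) -> caps B=0 W=0
Move 8: W@(0,0) -> caps B=0 W=1

Answer: W.WB
.W..
...B
.W.B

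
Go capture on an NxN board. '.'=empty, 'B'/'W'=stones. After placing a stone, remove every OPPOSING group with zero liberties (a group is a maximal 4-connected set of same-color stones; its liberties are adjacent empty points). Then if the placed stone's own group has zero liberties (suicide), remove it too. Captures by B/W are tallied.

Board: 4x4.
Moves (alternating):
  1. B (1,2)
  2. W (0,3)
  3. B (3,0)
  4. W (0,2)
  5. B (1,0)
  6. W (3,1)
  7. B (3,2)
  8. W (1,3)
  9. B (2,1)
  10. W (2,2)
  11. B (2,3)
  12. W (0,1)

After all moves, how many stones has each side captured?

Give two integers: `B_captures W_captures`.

Answer: 2 0

Derivation:
Move 1: B@(1,2) -> caps B=0 W=0
Move 2: W@(0,3) -> caps B=0 W=0
Move 3: B@(3,0) -> caps B=0 W=0
Move 4: W@(0,2) -> caps B=0 W=0
Move 5: B@(1,0) -> caps B=0 W=0
Move 6: W@(3,1) -> caps B=0 W=0
Move 7: B@(3,2) -> caps B=0 W=0
Move 8: W@(1,3) -> caps B=0 W=0
Move 9: B@(2,1) -> caps B=1 W=0
Move 10: W@(2,2) -> caps B=1 W=0
Move 11: B@(2,3) -> caps B=2 W=0
Move 12: W@(0,1) -> caps B=2 W=0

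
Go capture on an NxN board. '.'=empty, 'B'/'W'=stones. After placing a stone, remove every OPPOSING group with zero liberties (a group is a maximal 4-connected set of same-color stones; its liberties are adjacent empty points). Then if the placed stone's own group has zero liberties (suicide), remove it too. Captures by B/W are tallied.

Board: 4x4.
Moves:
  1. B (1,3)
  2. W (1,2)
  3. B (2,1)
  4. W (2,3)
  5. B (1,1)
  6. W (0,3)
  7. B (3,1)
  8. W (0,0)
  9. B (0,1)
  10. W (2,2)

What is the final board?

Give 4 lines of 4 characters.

Answer: WB.W
.BW.
.BWW
.B..

Derivation:
Move 1: B@(1,3) -> caps B=0 W=0
Move 2: W@(1,2) -> caps B=0 W=0
Move 3: B@(2,1) -> caps B=0 W=0
Move 4: W@(2,3) -> caps B=0 W=0
Move 5: B@(1,1) -> caps B=0 W=0
Move 6: W@(0,3) -> caps B=0 W=1
Move 7: B@(3,1) -> caps B=0 W=1
Move 8: W@(0,0) -> caps B=0 W=1
Move 9: B@(0,1) -> caps B=0 W=1
Move 10: W@(2,2) -> caps B=0 W=1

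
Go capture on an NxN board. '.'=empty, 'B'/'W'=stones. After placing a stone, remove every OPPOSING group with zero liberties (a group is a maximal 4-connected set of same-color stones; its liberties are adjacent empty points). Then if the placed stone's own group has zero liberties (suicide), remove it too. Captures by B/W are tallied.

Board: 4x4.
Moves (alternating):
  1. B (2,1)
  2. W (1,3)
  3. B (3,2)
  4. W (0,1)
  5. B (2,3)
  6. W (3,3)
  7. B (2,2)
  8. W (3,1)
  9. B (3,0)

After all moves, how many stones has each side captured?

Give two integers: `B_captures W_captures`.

Move 1: B@(2,1) -> caps B=0 W=0
Move 2: W@(1,3) -> caps B=0 W=0
Move 3: B@(3,2) -> caps B=0 W=0
Move 4: W@(0,1) -> caps B=0 W=0
Move 5: B@(2,3) -> caps B=0 W=0
Move 6: W@(3,3) -> caps B=0 W=0
Move 7: B@(2,2) -> caps B=0 W=0
Move 8: W@(3,1) -> caps B=0 W=0
Move 9: B@(3,0) -> caps B=1 W=0

Answer: 1 0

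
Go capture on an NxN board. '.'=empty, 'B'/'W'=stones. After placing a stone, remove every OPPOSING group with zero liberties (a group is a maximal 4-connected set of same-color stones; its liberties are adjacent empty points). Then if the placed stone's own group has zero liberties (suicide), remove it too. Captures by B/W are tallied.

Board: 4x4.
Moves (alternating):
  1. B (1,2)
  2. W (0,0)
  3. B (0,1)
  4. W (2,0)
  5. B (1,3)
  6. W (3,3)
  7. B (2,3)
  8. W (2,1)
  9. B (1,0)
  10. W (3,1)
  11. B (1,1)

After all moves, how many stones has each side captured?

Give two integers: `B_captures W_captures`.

Answer: 1 0

Derivation:
Move 1: B@(1,2) -> caps B=0 W=0
Move 2: W@(0,0) -> caps B=0 W=0
Move 3: B@(0,1) -> caps B=0 W=0
Move 4: W@(2,0) -> caps B=0 W=0
Move 5: B@(1,3) -> caps B=0 W=0
Move 6: W@(3,3) -> caps B=0 W=0
Move 7: B@(2,3) -> caps B=0 W=0
Move 8: W@(2,1) -> caps B=0 W=0
Move 9: B@(1,0) -> caps B=1 W=0
Move 10: W@(3,1) -> caps B=1 W=0
Move 11: B@(1,1) -> caps B=1 W=0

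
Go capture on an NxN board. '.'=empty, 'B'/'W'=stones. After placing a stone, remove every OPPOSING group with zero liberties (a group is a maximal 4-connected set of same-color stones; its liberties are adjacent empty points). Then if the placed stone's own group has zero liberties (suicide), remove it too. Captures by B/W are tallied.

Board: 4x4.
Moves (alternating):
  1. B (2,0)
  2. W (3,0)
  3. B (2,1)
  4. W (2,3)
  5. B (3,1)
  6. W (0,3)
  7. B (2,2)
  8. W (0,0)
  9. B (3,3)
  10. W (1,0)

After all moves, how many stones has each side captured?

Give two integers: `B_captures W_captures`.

Move 1: B@(2,0) -> caps B=0 W=0
Move 2: W@(3,0) -> caps B=0 W=0
Move 3: B@(2,1) -> caps B=0 W=0
Move 4: W@(2,3) -> caps B=0 W=0
Move 5: B@(3,1) -> caps B=1 W=0
Move 6: W@(0,3) -> caps B=1 W=0
Move 7: B@(2,2) -> caps B=1 W=0
Move 8: W@(0,0) -> caps B=1 W=0
Move 9: B@(3,3) -> caps B=1 W=0
Move 10: W@(1,0) -> caps B=1 W=0

Answer: 1 0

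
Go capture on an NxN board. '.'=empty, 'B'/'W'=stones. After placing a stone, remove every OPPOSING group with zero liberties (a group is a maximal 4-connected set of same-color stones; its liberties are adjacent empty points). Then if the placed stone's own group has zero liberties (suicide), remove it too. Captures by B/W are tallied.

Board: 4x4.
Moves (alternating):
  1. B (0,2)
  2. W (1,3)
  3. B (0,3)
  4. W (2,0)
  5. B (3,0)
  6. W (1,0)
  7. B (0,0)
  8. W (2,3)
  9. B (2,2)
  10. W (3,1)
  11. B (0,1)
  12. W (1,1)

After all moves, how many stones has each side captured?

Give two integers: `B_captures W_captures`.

Move 1: B@(0,2) -> caps B=0 W=0
Move 2: W@(1,3) -> caps B=0 W=0
Move 3: B@(0,3) -> caps B=0 W=0
Move 4: W@(2,0) -> caps B=0 W=0
Move 5: B@(3,0) -> caps B=0 W=0
Move 6: W@(1,0) -> caps B=0 W=0
Move 7: B@(0,0) -> caps B=0 W=0
Move 8: W@(2,3) -> caps B=0 W=0
Move 9: B@(2,2) -> caps B=0 W=0
Move 10: W@(3,1) -> caps B=0 W=1
Move 11: B@(0,1) -> caps B=0 W=1
Move 12: W@(1,1) -> caps B=0 W=1

Answer: 0 1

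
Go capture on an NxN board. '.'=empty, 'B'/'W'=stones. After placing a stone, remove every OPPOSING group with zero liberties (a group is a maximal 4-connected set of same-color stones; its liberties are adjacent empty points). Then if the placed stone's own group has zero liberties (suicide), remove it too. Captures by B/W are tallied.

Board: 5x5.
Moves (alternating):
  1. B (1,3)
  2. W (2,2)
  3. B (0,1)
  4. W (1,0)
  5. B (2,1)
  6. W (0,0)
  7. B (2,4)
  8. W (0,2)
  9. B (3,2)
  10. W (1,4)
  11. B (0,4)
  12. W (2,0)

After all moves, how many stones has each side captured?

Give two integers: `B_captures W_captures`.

Answer: 1 0

Derivation:
Move 1: B@(1,3) -> caps B=0 W=0
Move 2: W@(2,2) -> caps B=0 W=0
Move 3: B@(0,1) -> caps B=0 W=0
Move 4: W@(1,0) -> caps B=0 W=0
Move 5: B@(2,1) -> caps B=0 W=0
Move 6: W@(0,0) -> caps B=0 W=0
Move 7: B@(2,4) -> caps B=0 W=0
Move 8: W@(0,2) -> caps B=0 W=0
Move 9: B@(3,2) -> caps B=0 W=0
Move 10: W@(1,4) -> caps B=0 W=0
Move 11: B@(0,4) -> caps B=1 W=0
Move 12: W@(2,0) -> caps B=1 W=0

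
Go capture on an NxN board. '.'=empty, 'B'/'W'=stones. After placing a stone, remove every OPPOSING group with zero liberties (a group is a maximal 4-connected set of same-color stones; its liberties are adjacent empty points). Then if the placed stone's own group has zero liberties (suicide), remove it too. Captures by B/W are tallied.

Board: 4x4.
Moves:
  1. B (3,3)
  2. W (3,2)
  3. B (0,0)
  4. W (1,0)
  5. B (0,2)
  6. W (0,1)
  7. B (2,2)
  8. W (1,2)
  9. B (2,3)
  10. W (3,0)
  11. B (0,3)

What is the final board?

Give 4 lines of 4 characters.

Move 1: B@(3,3) -> caps B=0 W=0
Move 2: W@(3,2) -> caps B=0 W=0
Move 3: B@(0,0) -> caps B=0 W=0
Move 4: W@(1,0) -> caps B=0 W=0
Move 5: B@(0,2) -> caps B=0 W=0
Move 6: W@(0,1) -> caps B=0 W=1
Move 7: B@(2,2) -> caps B=0 W=1
Move 8: W@(1,2) -> caps B=0 W=1
Move 9: B@(2,3) -> caps B=0 W=1
Move 10: W@(3,0) -> caps B=0 W=1
Move 11: B@(0,3) -> caps B=0 W=1

Answer: .WBB
W.W.
..BB
W.WB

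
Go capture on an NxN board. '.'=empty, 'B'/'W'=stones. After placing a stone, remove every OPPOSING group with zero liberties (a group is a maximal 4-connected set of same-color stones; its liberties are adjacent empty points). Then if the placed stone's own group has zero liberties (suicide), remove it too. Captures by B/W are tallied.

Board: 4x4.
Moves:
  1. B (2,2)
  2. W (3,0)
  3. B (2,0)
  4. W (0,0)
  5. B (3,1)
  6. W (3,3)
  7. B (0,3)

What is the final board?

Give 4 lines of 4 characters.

Answer: W..B
....
B.B.
.B.W

Derivation:
Move 1: B@(2,2) -> caps B=0 W=0
Move 2: W@(3,0) -> caps B=0 W=0
Move 3: B@(2,0) -> caps B=0 W=0
Move 4: W@(0,0) -> caps B=0 W=0
Move 5: B@(3,1) -> caps B=1 W=0
Move 6: W@(3,3) -> caps B=1 W=0
Move 7: B@(0,3) -> caps B=1 W=0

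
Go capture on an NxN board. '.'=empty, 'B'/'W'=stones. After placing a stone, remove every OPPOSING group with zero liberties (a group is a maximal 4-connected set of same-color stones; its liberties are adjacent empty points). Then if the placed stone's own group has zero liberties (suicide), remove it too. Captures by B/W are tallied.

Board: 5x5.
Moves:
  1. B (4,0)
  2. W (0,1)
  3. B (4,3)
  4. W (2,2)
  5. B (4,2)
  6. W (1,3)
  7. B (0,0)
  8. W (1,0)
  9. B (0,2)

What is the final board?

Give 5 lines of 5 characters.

Move 1: B@(4,0) -> caps B=0 W=0
Move 2: W@(0,1) -> caps B=0 W=0
Move 3: B@(4,3) -> caps B=0 W=0
Move 4: W@(2,2) -> caps B=0 W=0
Move 5: B@(4,2) -> caps B=0 W=0
Move 6: W@(1,3) -> caps B=0 W=0
Move 7: B@(0,0) -> caps B=0 W=0
Move 8: W@(1,0) -> caps B=0 W=1
Move 9: B@(0,2) -> caps B=0 W=1

Answer: .WB..
W..W.
..W..
.....
B.BB.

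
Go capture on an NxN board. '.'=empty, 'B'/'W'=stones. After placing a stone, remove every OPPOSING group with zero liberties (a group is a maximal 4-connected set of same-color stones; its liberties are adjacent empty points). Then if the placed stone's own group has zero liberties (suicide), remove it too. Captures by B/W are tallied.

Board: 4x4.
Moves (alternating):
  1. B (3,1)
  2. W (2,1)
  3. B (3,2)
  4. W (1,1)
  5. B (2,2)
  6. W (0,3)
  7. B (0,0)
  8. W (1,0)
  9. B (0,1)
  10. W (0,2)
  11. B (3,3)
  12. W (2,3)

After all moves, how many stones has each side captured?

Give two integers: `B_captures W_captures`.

Move 1: B@(3,1) -> caps B=0 W=0
Move 2: W@(2,1) -> caps B=0 W=0
Move 3: B@(3,2) -> caps B=0 W=0
Move 4: W@(1,1) -> caps B=0 W=0
Move 5: B@(2,2) -> caps B=0 W=0
Move 6: W@(0,3) -> caps B=0 W=0
Move 7: B@(0,0) -> caps B=0 W=0
Move 8: W@(1,0) -> caps B=0 W=0
Move 9: B@(0,1) -> caps B=0 W=0
Move 10: W@(0,2) -> caps B=0 W=2
Move 11: B@(3,3) -> caps B=0 W=2
Move 12: W@(2,3) -> caps B=0 W=2

Answer: 0 2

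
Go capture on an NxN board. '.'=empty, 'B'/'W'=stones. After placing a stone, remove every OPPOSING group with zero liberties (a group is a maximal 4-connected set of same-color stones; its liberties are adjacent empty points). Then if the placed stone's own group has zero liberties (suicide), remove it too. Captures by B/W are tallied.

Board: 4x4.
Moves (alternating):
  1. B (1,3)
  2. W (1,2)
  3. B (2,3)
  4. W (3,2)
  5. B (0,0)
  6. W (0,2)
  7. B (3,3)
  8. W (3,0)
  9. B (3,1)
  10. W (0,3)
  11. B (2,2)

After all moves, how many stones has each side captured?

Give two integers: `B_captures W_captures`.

Answer: 1 0

Derivation:
Move 1: B@(1,3) -> caps B=0 W=0
Move 2: W@(1,2) -> caps B=0 W=0
Move 3: B@(2,3) -> caps B=0 W=0
Move 4: W@(3,2) -> caps B=0 W=0
Move 5: B@(0,0) -> caps B=0 W=0
Move 6: W@(0,2) -> caps B=0 W=0
Move 7: B@(3,3) -> caps B=0 W=0
Move 8: W@(3,0) -> caps B=0 W=0
Move 9: B@(3,1) -> caps B=0 W=0
Move 10: W@(0,3) -> caps B=0 W=0
Move 11: B@(2,2) -> caps B=1 W=0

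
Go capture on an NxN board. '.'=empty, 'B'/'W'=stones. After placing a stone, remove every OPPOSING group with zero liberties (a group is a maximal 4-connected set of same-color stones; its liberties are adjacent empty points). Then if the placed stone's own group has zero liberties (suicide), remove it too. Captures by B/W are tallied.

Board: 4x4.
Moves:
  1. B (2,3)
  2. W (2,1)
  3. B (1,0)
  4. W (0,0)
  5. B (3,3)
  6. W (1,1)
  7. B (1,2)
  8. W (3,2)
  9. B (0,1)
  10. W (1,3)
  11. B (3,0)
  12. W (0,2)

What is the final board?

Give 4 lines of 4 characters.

Answer: .BW.
BWBW
.W.B
B.WB

Derivation:
Move 1: B@(2,3) -> caps B=0 W=0
Move 2: W@(2,1) -> caps B=0 W=0
Move 3: B@(1,0) -> caps B=0 W=0
Move 4: W@(0,0) -> caps B=0 W=0
Move 5: B@(3,3) -> caps B=0 W=0
Move 6: W@(1,1) -> caps B=0 W=0
Move 7: B@(1,2) -> caps B=0 W=0
Move 8: W@(3,2) -> caps B=0 W=0
Move 9: B@(0,1) -> caps B=1 W=0
Move 10: W@(1,3) -> caps B=1 W=0
Move 11: B@(3,0) -> caps B=1 W=0
Move 12: W@(0,2) -> caps B=1 W=0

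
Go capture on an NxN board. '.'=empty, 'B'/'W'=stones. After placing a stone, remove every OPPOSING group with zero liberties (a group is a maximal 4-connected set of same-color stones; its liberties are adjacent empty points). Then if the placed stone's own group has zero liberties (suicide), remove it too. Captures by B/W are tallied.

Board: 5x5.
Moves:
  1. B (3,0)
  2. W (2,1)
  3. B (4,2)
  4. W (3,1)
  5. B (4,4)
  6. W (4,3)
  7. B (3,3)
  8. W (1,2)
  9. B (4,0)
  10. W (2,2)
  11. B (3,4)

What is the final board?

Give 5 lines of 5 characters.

Answer: .....
..W..
.WW..
BW.BB
B.B.B

Derivation:
Move 1: B@(3,0) -> caps B=0 W=0
Move 2: W@(2,1) -> caps B=0 W=0
Move 3: B@(4,2) -> caps B=0 W=0
Move 4: W@(3,1) -> caps B=0 W=0
Move 5: B@(4,4) -> caps B=0 W=0
Move 6: W@(4,3) -> caps B=0 W=0
Move 7: B@(3,3) -> caps B=1 W=0
Move 8: W@(1,2) -> caps B=1 W=0
Move 9: B@(4,0) -> caps B=1 W=0
Move 10: W@(2,2) -> caps B=1 W=0
Move 11: B@(3,4) -> caps B=1 W=0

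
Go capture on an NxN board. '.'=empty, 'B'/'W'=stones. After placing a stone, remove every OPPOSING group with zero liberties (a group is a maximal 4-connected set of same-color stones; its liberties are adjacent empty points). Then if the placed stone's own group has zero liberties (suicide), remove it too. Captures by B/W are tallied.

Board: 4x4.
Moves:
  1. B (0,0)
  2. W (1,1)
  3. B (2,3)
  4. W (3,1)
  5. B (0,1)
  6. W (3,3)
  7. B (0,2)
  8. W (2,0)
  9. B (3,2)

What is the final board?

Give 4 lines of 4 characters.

Move 1: B@(0,0) -> caps B=0 W=0
Move 2: W@(1,1) -> caps B=0 W=0
Move 3: B@(2,3) -> caps B=0 W=0
Move 4: W@(3,1) -> caps B=0 W=0
Move 5: B@(0,1) -> caps B=0 W=0
Move 6: W@(3,3) -> caps B=0 W=0
Move 7: B@(0,2) -> caps B=0 W=0
Move 8: W@(2,0) -> caps B=0 W=0
Move 9: B@(3,2) -> caps B=1 W=0

Answer: BBB.
.W..
W..B
.WB.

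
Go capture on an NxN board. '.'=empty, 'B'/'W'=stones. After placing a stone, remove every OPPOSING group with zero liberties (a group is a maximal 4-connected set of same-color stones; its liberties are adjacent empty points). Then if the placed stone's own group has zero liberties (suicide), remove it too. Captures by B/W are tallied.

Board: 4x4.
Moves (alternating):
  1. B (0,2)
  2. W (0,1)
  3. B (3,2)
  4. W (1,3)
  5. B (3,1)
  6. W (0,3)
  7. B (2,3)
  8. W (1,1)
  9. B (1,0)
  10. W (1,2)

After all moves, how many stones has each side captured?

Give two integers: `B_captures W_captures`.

Answer: 0 1

Derivation:
Move 1: B@(0,2) -> caps B=0 W=0
Move 2: W@(0,1) -> caps B=0 W=0
Move 3: B@(3,2) -> caps B=0 W=0
Move 4: W@(1,3) -> caps B=0 W=0
Move 5: B@(3,1) -> caps B=0 W=0
Move 6: W@(0,3) -> caps B=0 W=0
Move 7: B@(2,3) -> caps B=0 W=0
Move 8: W@(1,1) -> caps B=0 W=0
Move 9: B@(1,0) -> caps B=0 W=0
Move 10: W@(1,2) -> caps B=0 W=1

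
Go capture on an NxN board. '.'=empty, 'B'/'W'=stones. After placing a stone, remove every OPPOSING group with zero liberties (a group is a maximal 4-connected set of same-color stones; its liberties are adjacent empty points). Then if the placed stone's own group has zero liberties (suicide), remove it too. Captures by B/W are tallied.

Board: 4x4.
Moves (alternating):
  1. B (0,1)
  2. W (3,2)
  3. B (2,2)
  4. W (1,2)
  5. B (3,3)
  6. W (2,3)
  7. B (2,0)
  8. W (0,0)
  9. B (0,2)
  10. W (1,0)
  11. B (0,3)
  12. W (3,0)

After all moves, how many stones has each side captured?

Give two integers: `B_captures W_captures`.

Move 1: B@(0,1) -> caps B=0 W=0
Move 2: W@(3,2) -> caps B=0 W=0
Move 3: B@(2,2) -> caps B=0 W=0
Move 4: W@(1,2) -> caps B=0 W=0
Move 5: B@(3,3) -> caps B=0 W=0
Move 6: W@(2,3) -> caps B=0 W=1
Move 7: B@(2,0) -> caps B=0 W=1
Move 8: W@(0,0) -> caps B=0 W=1
Move 9: B@(0,2) -> caps B=0 W=1
Move 10: W@(1,0) -> caps B=0 W=1
Move 11: B@(0,3) -> caps B=0 W=1
Move 12: W@(3,0) -> caps B=0 W=1

Answer: 0 1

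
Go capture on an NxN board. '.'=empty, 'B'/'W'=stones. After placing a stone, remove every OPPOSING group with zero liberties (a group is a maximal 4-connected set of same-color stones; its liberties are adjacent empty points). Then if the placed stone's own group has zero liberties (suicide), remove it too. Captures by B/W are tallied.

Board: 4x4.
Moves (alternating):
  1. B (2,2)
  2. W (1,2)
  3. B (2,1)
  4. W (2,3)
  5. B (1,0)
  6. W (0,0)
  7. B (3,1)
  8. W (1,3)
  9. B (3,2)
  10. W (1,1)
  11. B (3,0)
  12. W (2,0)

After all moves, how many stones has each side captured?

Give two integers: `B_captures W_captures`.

Answer: 0 1

Derivation:
Move 1: B@(2,2) -> caps B=0 W=0
Move 2: W@(1,2) -> caps B=0 W=0
Move 3: B@(2,1) -> caps B=0 W=0
Move 4: W@(2,3) -> caps B=0 W=0
Move 5: B@(1,0) -> caps B=0 W=0
Move 6: W@(0,0) -> caps B=0 W=0
Move 7: B@(3,1) -> caps B=0 W=0
Move 8: W@(1,3) -> caps B=0 W=0
Move 9: B@(3,2) -> caps B=0 W=0
Move 10: W@(1,1) -> caps B=0 W=0
Move 11: B@(3,0) -> caps B=0 W=0
Move 12: W@(2,0) -> caps B=0 W=1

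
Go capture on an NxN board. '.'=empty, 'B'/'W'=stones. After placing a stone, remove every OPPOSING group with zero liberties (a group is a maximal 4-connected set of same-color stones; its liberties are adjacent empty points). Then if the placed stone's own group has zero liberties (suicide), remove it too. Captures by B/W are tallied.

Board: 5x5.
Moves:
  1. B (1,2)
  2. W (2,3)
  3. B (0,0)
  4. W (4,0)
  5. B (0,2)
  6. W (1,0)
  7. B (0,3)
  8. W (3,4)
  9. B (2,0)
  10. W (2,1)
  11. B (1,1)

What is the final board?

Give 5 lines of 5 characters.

Move 1: B@(1,2) -> caps B=0 W=0
Move 2: W@(2,3) -> caps B=0 W=0
Move 3: B@(0,0) -> caps B=0 W=0
Move 4: W@(4,0) -> caps B=0 W=0
Move 5: B@(0,2) -> caps B=0 W=0
Move 6: W@(1,0) -> caps B=0 W=0
Move 7: B@(0,3) -> caps B=0 W=0
Move 8: W@(3,4) -> caps B=0 W=0
Move 9: B@(2,0) -> caps B=0 W=0
Move 10: W@(2,1) -> caps B=0 W=0
Move 11: B@(1,1) -> caps B=1 W=0

Answer: B.BB.
.BB..
BW.W.
....W
W....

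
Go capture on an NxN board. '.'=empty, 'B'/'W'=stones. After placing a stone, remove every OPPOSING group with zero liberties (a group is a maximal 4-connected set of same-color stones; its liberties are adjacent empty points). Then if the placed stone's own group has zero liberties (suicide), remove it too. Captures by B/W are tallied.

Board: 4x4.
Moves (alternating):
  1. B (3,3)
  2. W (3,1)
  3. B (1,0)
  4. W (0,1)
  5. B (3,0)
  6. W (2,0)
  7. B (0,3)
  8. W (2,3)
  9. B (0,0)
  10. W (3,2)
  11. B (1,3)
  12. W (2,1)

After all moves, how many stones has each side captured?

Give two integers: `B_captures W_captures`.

Move 1: B@(3,3) -> caps B=0 W=0
Move 2: W@(3,1) -> caps B=0 W=0
Move 3: B@(1,0) -> caps B=0 W=0
Move 4: W@(0,1) -> caps B=0 W=0
Move 5: B@(3,0) -> caps B=0 W=0
Move 6: W@(2,0) -> caps B=0 W=1
Move 7: B@(0,3) -> caps B=0 W=1
Move 8: W@(2,3) -> caps B=0 W=1
Move 9: B@(0,0) -> caps B=0 W=1
Move 10: W@(3,2) -> caps B=0 W=2
Move 11: B@(1,3) -> caps B=0 W=2
Move 12: W@(2,1) -> caps B=0 W=2

Answer: 0 2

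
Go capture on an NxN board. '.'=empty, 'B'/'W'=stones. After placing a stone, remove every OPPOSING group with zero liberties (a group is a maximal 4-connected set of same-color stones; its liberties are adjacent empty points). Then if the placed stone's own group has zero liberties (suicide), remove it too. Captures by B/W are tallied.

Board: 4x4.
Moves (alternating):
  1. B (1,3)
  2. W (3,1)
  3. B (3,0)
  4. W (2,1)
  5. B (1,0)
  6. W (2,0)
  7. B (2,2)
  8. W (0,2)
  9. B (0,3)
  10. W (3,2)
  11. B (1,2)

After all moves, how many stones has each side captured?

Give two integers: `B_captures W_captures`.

Answer: 0 1

Derivation:
Move 1: B@(1,3) -> caps B=0 W=0
Move 2: W@(3,1) -> caps B=0 W=0
Move 3: B@(3,0) -> caps B=0 W=0
Move 4: W@(2,1) -> caps B=0 W=0
Move 5: B@(1,0) -> caps B=0 W=0
Move 6: W@(2,0) -> caps B=0 W=1
Move 7: B@(2,2) -> caps B=0 W=1
Move 8: W@(0,2) -> caps B=0 W=1
Move 9: B@(0,3) -> caps B=0 W=1
Move 10: W@(3,2) -> caps B=0 W=1
Move 11: B@(1,2) -> caps B=0 W=1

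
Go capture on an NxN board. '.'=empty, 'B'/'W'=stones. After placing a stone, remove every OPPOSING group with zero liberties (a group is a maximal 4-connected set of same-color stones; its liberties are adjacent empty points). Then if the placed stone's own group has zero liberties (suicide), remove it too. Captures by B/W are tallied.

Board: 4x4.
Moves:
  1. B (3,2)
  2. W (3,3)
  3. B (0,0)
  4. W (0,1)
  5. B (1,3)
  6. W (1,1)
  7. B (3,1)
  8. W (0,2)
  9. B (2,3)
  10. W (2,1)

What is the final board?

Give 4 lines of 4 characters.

Move 1: B@(3,2) -> caps B=0 W=0
Move 2: W@(3,3) -> caps B=0 W=0
Move 3: B@(0,0) -> caps B=0 W=0
Move 4: W@(0,1) -> caps B=0 W=0
Move 5: B@(1,3) -> caps B=0 W=0
Move 6: W@(1,1) -> caps B=0 W=0
Move 7: B@(3,1) -> caps B=0 W=0
Move 8: W@(0,2) -> caps B=0 W=0
Move 9: B@(2,3) -> caps B=1 W=0
Move 10: W@(2,1) -> caps B=1 W=0

Answer: BWW.
.W.B
.W.B
.BB.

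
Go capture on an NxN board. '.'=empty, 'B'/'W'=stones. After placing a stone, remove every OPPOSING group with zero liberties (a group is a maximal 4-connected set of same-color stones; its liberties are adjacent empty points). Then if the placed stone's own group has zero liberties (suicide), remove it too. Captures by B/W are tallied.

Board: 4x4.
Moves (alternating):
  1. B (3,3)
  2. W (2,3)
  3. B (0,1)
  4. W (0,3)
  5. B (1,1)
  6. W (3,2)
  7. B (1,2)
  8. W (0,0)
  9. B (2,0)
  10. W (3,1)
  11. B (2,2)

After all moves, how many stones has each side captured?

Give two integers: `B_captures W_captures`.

Answer: 0 1

Derivation:
Move 1: B@(3,3) -> caps B=0 W=0
Move 2: W@(2,3) -> caps B=0 W=0
Move 3: B@(0,1) -> caps B=0 W=0
Move 4: W@(0,3) -> caps B=0 W=0
Move 5: B@(1,1) -> caps B=0 W=0
Move 6: W@(3,2) -> caps B=0 W=1
Move 7: B@(1,2) -> caps B=0 W=1
Move 8: W@(0,0) -> caps B=0 W=1
Move 9: B@(2,0) -> caps B=0 W=1
Move 10: W@(3,1) -> caps B=0 W=1
Move 11: B@(2,2) -> caps B=0 W=1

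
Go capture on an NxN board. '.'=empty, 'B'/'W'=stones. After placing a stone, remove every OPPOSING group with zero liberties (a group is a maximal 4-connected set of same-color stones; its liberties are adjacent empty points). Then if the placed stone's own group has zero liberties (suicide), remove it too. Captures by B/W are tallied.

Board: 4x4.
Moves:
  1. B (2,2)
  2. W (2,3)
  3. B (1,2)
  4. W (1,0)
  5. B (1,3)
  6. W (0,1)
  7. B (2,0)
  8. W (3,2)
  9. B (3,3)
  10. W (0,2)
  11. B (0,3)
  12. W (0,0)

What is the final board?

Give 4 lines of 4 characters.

Answer: WWWB
W.BB
B.B.
..WB

Derivation:
Move 1: B@(2,2) -> caps B=0 W=0
Move 2: W@(2,3) -> caps B=0 W=0
Move 3: B@(1,2) -> caps B=0 W=0
Move 4: W@(1,0) -> caps B=0 W=0
Move 5: B@(1,3) -> caps B=0 W=0
Move 6: W@(0,1) -> caps B=0 W=0
Move 7: B@(2,0) -> caps B=0 W=0
Move 8: W@(3,2) -> caps B=0 W=0
Move 9: B@(3,3) -> caps B=1 W=0
Move 10: W@(0,2) -> caps B=1 W=0
Move 11: B@(0,3) -> caps B=1 W=0
Move 12: W@(0,0) -> caps B=1 W=0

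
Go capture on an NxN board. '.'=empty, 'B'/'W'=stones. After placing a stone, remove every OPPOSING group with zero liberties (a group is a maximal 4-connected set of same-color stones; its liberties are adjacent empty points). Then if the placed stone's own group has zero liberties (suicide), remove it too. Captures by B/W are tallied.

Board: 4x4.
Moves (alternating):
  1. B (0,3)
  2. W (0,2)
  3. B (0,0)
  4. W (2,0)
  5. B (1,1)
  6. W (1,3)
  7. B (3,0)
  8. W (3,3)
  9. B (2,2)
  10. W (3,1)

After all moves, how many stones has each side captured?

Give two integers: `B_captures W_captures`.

Answer: 0 2

Derivation:
Move 1: B@(0,3) -> caps B=0 W=0
Move 2: W@(0,2) -> caps B=0 W=0
Move 3: B@(0,0) -> caps B=0 W=0
Move 4: W@(2,0) -> caps B=0 W=0
Move 5: B@(1,1) -> caps B=0 W=0
Move 6: W@(1,3) -> caps B=0 W=1
Move 7: B@(3,0) -> caps B=0 W=1
Move 8: W@(3,3) -> caps B=0 W=1
Move 9: B@(2,2) -> caps B=0 W=1
Move 10: W@(3,1) -> caps B=0 W=2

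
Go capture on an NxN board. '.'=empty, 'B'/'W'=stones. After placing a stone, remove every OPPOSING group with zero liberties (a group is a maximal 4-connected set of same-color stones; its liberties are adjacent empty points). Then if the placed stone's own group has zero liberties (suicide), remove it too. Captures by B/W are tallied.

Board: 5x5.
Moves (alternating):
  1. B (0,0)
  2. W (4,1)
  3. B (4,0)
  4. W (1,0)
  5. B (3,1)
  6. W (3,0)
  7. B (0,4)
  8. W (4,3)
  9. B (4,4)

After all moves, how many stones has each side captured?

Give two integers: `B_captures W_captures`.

Answer: 0 1

Derivation:
Move 1: B@(0,0) -> caps B=0 W=0
Move 2: W@(4,1) -> caps B=0 W=0
Move 3: B@(4,0) -> caps B=0 W=0
Move 4: W@(1,0) -> caps B=0 W=0
Move 5: B@(3,1) -> caps B=0 W=0
Move 6: W@(3,0) -> caps B=0 W=1
Move 7: B@(0,4) -> caps B=0 W=1
Move 8: W@(4,3) -> caps B=0 W=1
Move 9: B@(4,4) -> caps B=0 W=1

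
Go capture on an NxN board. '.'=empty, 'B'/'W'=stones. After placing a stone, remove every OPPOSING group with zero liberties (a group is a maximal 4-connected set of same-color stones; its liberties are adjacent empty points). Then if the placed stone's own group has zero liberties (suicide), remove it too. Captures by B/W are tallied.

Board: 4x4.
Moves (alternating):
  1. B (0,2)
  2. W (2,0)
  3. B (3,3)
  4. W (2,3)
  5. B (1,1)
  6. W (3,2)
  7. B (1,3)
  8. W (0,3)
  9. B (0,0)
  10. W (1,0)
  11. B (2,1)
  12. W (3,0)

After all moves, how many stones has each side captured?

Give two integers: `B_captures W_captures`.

Answer: 0 1

Derivation:
Move 1: B@(0,2) -> caps B=0 W=0
Move 2: W@(2,0) -> caps B=0 W=0
Move 3: B@(3,3) -> caps B=0 W=0
Move 4: W@(2,3) -> caps B=0 W=0
Move 5: B@(1,1) -> caps B=0 W=0
Move 6: W@(3,2) -> caps B=0 W=1
Move 7: B@(1,3) -> caps B=0 W=1
Move 8: W@(0,3) -> caps B=0 W=1
Move 9: B@(0,0) -> caps B=0 W=1
Move 10: W@(1,0) -> caps B=0 W=1
Move 11: B@(2,1) -> caps B=0 W=1
Move 12: W@(3,0) -> caps B=0 W=1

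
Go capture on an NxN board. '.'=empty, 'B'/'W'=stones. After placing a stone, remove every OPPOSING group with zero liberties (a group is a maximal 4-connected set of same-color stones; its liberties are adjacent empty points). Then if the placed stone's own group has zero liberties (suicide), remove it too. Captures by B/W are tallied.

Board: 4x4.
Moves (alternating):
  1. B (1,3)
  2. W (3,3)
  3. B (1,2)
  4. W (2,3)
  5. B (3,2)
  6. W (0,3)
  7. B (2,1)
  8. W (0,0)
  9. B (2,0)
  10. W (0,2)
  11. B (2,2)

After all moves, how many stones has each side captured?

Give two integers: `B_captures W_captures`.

Move 1: B@(1,3) -> caps B=0 W=0
Move 2: W@(3,3) -> caps B=0 W=0
Move 3: B@(1,2) -> caps B=0 W=0
Move 4: W@(2,3) -> caps B=0 W=0
Move 5: B@(3,2) -> caps B=0 W=0
Move 6: W@(0,3) -> caps B=0 W=0
Move 7: B@(2,1) -> caps B=0 W=0
Move 8: W@(0,0) -> caps B=0 W=0
Move 9: B@(2,0) -> caps B=0 W=0
Move 10: W@(0,2) -> caps B=0 W=0
Move 11: B@(2,2) -> caps B=2 W=0

Answer: 2 0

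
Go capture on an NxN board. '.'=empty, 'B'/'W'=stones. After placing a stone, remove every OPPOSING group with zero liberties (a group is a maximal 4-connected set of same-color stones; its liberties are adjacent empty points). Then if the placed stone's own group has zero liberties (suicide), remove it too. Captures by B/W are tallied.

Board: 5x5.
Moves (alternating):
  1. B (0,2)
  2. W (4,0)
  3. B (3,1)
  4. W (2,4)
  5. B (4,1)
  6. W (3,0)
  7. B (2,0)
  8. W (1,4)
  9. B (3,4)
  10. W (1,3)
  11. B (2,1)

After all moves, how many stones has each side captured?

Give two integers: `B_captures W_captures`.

Move 1: B@(0,2) -> caps B=0 W=0
Move 2: W@(4,0) -> caps B=0 W=0
Move 3: B@(3,1) -> caps B=0 W=0
Move 4: W@(2,4) -> caps B=0 W=0
Move 5: B@(4,1) -> caps B=0 W=0
Move 6: W@(3,0) -> caps B=0 W=0
Move 7: B@(2,0) -> caps B=2 W=0
Move 8: W@(1,4) -> caps B=2 W=0
Move 9: B@(3,4) -> caps B=2 W=0
Move 10: W@(1,3) -> caps B=2 W=0
Move 11: B@(2,1) -> caps B=2 W=0

Answer: 2 0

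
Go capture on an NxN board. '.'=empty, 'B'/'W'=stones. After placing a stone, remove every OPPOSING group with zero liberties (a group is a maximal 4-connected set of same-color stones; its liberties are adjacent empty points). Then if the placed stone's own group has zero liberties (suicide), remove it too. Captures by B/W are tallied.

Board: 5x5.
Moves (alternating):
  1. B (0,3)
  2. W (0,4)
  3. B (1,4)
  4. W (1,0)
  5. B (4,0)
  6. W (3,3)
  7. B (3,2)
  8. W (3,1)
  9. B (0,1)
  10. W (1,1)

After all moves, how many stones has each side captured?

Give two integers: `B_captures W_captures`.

Move 1: B@(0,3) -> caps B=0 W=0
Move 2: W@(0,4) -> caps B=0 W=0
Move 3: B@(1,4) -> caps B=1 W=0
Move 4: W@(1,0) -> caps B=1 W=0
Move 5: B@(4,0) -> caps B=1 W=0
Move 6: W@(3,3) -> caps B=1 W=0
Move 7: B@(3,2) -> caps B=1 W=0
Move 8: W@(3,1) -> caps B=1 W=0
Move 9: B@(0,1) -> caps B=1 W=0
Move 10: W@(1,1) -> caps B=1 W=0

Answer: 1 0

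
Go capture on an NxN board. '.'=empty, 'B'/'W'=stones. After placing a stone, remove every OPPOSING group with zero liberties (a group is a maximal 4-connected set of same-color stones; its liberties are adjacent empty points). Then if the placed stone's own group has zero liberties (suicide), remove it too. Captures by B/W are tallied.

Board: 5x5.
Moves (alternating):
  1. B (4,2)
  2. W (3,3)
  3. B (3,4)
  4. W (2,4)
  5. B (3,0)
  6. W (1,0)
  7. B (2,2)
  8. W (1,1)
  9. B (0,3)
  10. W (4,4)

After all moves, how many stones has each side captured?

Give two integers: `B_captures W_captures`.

Answer: 0 1

Derivation:
Move 1: B@(4,2) -> caps B=0 W=0
Move 2: W@(3,3) -> caps B=0 W=0
Move 3: B@(3,4) -> caps B=0 W=0
Move 4: W@(2,4) -> caps B=0 W=0
Move 5: B@(3,0) -> caps B=0 W=0
Move 6: W@(1,0) -> caps B=0 W=0
Move 7: B@(2,2) -> caps B=0 W=0
Move 8: W@(1,1) -> caps B=0 W=0
Move 9: B@(0,3) -> caps B=0 W=0
Move 10: W@(4,4) -> caps B=0 W=1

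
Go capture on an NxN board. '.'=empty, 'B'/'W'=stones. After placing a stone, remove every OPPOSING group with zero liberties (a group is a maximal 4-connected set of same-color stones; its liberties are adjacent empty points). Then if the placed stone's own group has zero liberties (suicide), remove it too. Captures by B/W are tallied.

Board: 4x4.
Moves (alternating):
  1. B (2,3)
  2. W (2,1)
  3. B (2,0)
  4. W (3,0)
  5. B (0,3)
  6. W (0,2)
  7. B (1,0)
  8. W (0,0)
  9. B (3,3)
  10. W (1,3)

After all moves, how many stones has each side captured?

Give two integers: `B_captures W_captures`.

Move 1: B@(2,3) -> caps B=0 W=0
Move 2: W@(2,1) -> caps B=0 W=0
Move 3: B@(2,0) -> caps B=0 W=0
Move 4: W@(3,0) -> caps B=0 W=0
Move 5: B@(0,3) -> caps B=0 W=0
Move 6: W@(0,2) -> caps B=0 W=0
Move 7: B@(1,0) -> caps B=0 W=0
Move 8: W@(0,0) -> caps B=0 W=0
Move 9: B@(3,3) -> caps B=0 W=0
Move 10: W@(1,3) -> caps B=0 W=1

Answer: 0 1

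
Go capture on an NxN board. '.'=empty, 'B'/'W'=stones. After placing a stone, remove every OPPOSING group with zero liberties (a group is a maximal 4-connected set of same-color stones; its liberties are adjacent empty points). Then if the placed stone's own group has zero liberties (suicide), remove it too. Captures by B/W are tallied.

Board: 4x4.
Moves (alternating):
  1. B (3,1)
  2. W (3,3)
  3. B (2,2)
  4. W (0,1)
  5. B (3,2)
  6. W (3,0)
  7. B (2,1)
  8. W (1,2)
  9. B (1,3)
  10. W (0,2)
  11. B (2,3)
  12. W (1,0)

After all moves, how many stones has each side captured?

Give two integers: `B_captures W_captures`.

Move 1: B@(3,1) -> caps B=0 W=0
Move 2: W@(3,3) -> caps B=0 W=0
Move 3: B@(2,2) -> caps B=0 W=0
Move 4: W@(0,1) -> caps B=0 W=0
Move 5: B@(3,2) -> caps B=0 W=0
Move 6: W@(3,0) -> caps B=0 W=0
Move 7: B@(2,1) -> caps B=0 W=0
Move 8: W@(1,2) -> caps B=0 W=0
Move 9: B@(1,3) -> caps B=0 W=0
Move 10: W@(0,2) -> caps B=0 W=0
Move 11: B@(2,3) -> caps B=1 W=0
Move 12: W@(1,0) -> caps B=1 W=0

Answer: 1 0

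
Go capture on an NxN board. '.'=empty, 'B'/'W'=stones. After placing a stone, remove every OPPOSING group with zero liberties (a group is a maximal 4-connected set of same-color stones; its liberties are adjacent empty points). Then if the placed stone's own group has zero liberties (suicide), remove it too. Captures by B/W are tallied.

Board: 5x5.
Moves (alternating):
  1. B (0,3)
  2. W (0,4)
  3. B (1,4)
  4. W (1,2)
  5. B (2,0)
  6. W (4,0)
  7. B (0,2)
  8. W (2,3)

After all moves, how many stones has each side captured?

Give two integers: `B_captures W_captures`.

Answer: 1 0

Derivation:
Move 1: B@(0,3) -> caps B=0 W=0
Move 2: W@(0,4) -> caps B=0 W=0
Move 3: B@(1,4) -> caps B=1 W=0
Move 4: W@(1,2) -> caps B=1 W=0
Move 5: B@(2,0) -> caps B=1 W=0
Move 6: W@(4,0) -> caps B=1 W=0
Move 7: B@(0,2) -> caps B=1 W=0
Move 8: W@(2,3) -> caps B=1 W=0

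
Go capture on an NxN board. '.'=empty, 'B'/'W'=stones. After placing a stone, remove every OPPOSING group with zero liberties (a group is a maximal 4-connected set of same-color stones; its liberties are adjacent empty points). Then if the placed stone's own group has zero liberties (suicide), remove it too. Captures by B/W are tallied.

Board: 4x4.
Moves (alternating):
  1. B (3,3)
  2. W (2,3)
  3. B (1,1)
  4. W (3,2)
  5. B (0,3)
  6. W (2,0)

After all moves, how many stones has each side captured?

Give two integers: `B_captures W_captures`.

Answer: 0 1

Derivation:
Move 1: B@(3,3) -> caps B=0 W=0
Move 2: W@(2,3) -> caps B=0 W=0
Move 3: B@(1,1) -> caps B=0 W=0
Move 4: W@(3,2) -> caps B=0 W=1
Move 5: B@(0,3) -> caps B=0 W=1
Move 6: W@(2,0) -> caps B=0 W=1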